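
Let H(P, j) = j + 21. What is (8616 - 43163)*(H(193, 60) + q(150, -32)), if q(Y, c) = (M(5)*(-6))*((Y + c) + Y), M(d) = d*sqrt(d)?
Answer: -2798307 + 277757880*sqrt(5) ≈ 6.1829e+8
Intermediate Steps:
H(P, j) = 21 + j
M(d) = d**(3/2)
q(Y, c) = -30*sqrt(5)*(c + 2*Y) (q(Y, c) = (5**(3/2)*(-6))*((Y + c) + Y) = ((5*sqrt(5))*(-6))*(c + 2*Y) = (-30*sqrt(5))*(c + 2*Y) = -30*sqrt(5)*(c + 2*Y))
(8616 - 43163)*(H(193, 60) + q(150, -32)) = (8616 - 43163)*((21 + 60) + 30*sqrt(5)*(-1*(-32) - 2*150)) = -34547*(81 + 30*sqrt(5)*(32 - 300)) = -34547*(81 + 30*sqrt(5)*(-268)) = -34547*(81 - 8040*sqrt(5)) = -2798307 + 277757880*sqrt(5)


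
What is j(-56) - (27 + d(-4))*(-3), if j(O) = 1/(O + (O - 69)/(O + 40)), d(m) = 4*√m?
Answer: 62435/771 + 24*I ≈ 80.979 + 24.0*I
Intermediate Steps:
j(O) = 1/(O + (-69 + O)/(40 + O))
j(-56) - (27 + d(-4))*(-3) = (40 - 56)/(-69 + (-56)² + 41*(-56)) - (27 + 4*√(-4))*(-3) = -16/(-69 + 3136 - 2296) - (27 + 4*(2*I))*(-3) = -16/771 - (27 + 8*I)*(-3) = (1/771)*(-16) - (-81 - 24*I) = -16/771 + (81 + 24*I) = 62435/771 + 24*I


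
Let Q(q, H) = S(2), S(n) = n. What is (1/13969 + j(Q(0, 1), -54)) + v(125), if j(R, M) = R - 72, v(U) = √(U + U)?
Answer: -977829/13969 + 5*√10 ≈ -54.189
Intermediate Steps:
v(U) = √2*√U (v(U) = √(2*U) = √2*√U)
Q(q, H) = 2
j(R, M) = -72 + R
(1/13969 + j(Q(0, 1), -54)) + v(125) = (1/13969 + (-72 + 2)) + √2*√125 = (1/13969 - 70) + √2*(5*√5) = -977829/13969 + 5*√10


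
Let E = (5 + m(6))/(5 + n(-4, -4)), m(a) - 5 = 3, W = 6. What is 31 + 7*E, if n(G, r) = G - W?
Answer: 64/5 ≈ 12.800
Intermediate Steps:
n(G, r) = -6 + G (n(G, r) = G - 1*6 = G - 6 = -6 + G)
m(a) = 8 (m(a) = 5 + 3 = 8)
E = -13/5 (E = (5 + 8)/(5 + (-6 - 4)) = 13/(5 - 10) = 13/(-5) = 13*(-⅕) = -13/5 ≈ -2.6000)
31 + 7*E = 31 + 7*(-13/5) = 31 - 91/5 = 64/5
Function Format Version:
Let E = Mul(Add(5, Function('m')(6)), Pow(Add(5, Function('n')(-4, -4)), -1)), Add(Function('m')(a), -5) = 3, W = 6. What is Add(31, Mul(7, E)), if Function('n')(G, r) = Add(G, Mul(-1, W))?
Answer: Rational(64, 5) ≈ 12.800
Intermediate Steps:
Function('n')(G, r) = Add(-6, G) (Function('n')(G, r) = Add(G, Mul(-1, 6)) = Add(G, -6) = Add(-6, G))
Function('m')(a) = 8 (Function('m')(a) = Add(5, 3) = 8)
E = Rational(-13, 5) (E = Mul(Add(5, 8), Pow(Add(5, Add(-6, -4)), -1)) = Mul(13, Pow(Add(5, -10), -1)) = Mul(13, Pow(-5, -1)) = Mul(13, Rational(-1, 5)) = Rational(-13, 5) ≈ -2.6000)
Add(31, Mul(7, E)) = Add(31, Mul(7, Rational(-13, 5))) = Add(31, Rational(-91, 5)) = Rational(64, 5)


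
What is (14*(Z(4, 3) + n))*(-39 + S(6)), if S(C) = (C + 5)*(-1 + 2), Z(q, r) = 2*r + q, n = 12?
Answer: -8624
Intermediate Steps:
Z(q, r) = q + 2*r
S(C) = 5 + C (S(C) = (5 + C)*1 = 5 + C)
(14*(Z(4, 3) + n))*(-39 + S(6)) = (14*((4 + 2*3) + 12))*(-39 + (5 + 6)) = (14*((4 + 6) + 12))*(-39 + 11) = (14*(10 + 12))*(-28) = (14*22)*(-28) = 308*(-28) = -8624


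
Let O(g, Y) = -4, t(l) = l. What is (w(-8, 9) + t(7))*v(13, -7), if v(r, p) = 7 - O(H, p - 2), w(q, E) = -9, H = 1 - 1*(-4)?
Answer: -22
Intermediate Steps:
H = 5 (H = 1 + 4 = 5)
v(r, p) = 11 (v(r, p) = 7 - 1*(-4) = 7 + 4 = 11)
(w(-8, 9) + t(7))*v(13, -7) = (-9 + 7)*11 = -2*11 = -22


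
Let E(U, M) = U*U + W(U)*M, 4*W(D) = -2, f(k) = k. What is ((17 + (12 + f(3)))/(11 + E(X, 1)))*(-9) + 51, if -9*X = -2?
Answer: 40503/1709 ≈ 23.700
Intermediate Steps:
X = 2/9 (X = -1/9*(-2) = 2/9 ≈ 0.22222)
W(D) = -1/2 (W(D) = (1/4)*(-2) = -1/2)
E(U, M) = U**2 - M/2 (E(U, M) = U*U - M/2 = U**2 - M/2)
((17 + (12 + f(3)))/(11 + E(X, 1)))*(-9) + 51 = ((17 + (12 + 3))/(11 + ((2/9)**2 - 1/2*1)))*(-9) + 51 = ((17 + 15)/(11 + (4/81 - 1/2)))*(-9) + 51 = (32/(11 - 73/162))*(-9) + 51 = (32/(1709/162))*(-9) + 51 = (32*(162/1709))*(-9) + 51 = (5184/1709)*(-9) + 51 = -46656/1709 + 51 = 40503/1709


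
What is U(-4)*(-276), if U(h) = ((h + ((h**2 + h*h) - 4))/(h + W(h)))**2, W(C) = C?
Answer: -2484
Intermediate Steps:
U(h) = (-4 + h + 2*h**2)**2/(4*h**2) (U(h) = ((h + ((h**2 + h*h) - 4))/(h + h))**2 = ((h + ((h**2 + h**2) - 4))/((2*h)))**2 = ((h + (2*h**2 - 4))*(1/(2*h)))**2 = ((h + (-4 + 2*h**2))*(1/(2*h)))**2 = ((-4 + h + 2*h**2)*(1/(2*h)))**2 = ((-4 + h + 2*h**2)/(2*h))**2 = (-4 + h + 2*h**2)**2/(4*h**2))
U(-4)*(-276) = ((1/4)*(-4 - 4 + 2*(-4)**2)**2/(-4)**2)*(-276) = ((1/4)*(1/16)*(-4 - 4 + 2*16)**2)*(-276) = ((1/4)*(1/16)*(-4 - 4 + 32)**2)*(-276) = ((1/4)*(1/16)*24**2)*(-276) = ((1/4)*(1/16)*576)*(-276) = 9*(-276) = -2484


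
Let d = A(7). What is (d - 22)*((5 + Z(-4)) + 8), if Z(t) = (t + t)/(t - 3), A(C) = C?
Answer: -1485/7 ≈ -212.14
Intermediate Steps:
d = 7
Z(t) = 2*t/(-3 + t) (Z(t) = (2*t)/(-3 + t) = 2*t/(-3 + t))
(d - 22)*((5 + Z(-4)) + 8) = (7 - 22)*((5 + 2*(-4)/(-3 - 4)) + 8) = -15*((5 + 2*(-4)/(-7)) + 8) = -15*((5 + 2*(-4)*(-1/7)) + 8) = -15*((5 + 8/7) + 8) = -15*(43/7 + 8) = -15*99/7 = -1485/7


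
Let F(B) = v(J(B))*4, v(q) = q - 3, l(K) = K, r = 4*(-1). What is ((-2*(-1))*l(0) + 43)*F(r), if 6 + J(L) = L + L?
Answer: -2924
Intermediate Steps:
J(L) = -6 + 2*L (J(L) = -6 + (L + L) = -6 + 2*L)
r = -4
v(q) = -3 + q
F(B) = -36 + 8*B (F(B) = (-3 + (-6 + 2*B))*4 = (-9 + 2*B)*4 = -36 + 8*B)
((-2*(-1))*l(0) + 43)*F(r) = (-2*(-1)*0 + 43)*(-36 + 8*(-4)) = (2*0 + 43)*(-36 - 32) = (0 + 43)*(-68) = 43*(-68) = -2924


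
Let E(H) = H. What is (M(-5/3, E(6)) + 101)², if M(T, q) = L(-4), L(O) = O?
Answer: 9409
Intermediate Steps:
M(T, q) = -4
(M(-5/3, E(6)) + 101)² = (-4 + 101)² = 97² = 9409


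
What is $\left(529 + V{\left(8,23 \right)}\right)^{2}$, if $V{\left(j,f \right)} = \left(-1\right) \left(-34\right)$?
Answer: $316969$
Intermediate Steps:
$V{\left(j,f \right)} = 34$
$\left(529 + V{\left(8,23 \right)}\right)^{2} = \left(529 + 34\right)^{2} = 563^{2} = 316969$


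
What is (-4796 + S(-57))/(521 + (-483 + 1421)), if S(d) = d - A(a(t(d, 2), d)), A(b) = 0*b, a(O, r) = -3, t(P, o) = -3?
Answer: -4853/1459 ≈ -3.3263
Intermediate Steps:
A(b) = 0
S(d) = d (S(d) = d - 1*0 = d + 0 = d)
(-4796 + S(-57))/(521 + (-483 + 1421)) = (-4796 - 57)/(521 + (-483 + 1421)) = -4853/(521 + 938) = -4853/1459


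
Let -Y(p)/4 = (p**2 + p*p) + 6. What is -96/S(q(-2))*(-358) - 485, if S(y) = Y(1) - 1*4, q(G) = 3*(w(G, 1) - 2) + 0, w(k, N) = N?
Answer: -4319/3 ≈ -1439.7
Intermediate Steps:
Y(p) = -24 - 8*p**2 (Y(p) = -4*((p**2 + p*p) + 6) = -4*((p**2 + p**2) + 6) = -4*(2*p**2 + 6) = -4*(6 + 2*p**2) = -24 - 8*p**2)
q(G) = -3 (q(G) = 3*(1 - 2) + 0 = 3*(-1) + 0 = -3 + 0 = -3)
S(y) = -36 (S(y) = (-24 - 8*1**2) - 1*4 = (-24 - 8*1) - 4 = (-24 - 8) - 4 = -32 - 4 = -36)
-96/S(q(-2))*(-358) - 485 = -96/(-36)*(-358) - 485 = -96*(-1/36)*(-358) - 485 = (8/3)*(-358) - 485 = -2864/3 - 485 = -4319/3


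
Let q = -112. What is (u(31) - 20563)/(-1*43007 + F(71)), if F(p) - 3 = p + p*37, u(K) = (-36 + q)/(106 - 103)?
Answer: 61837/120918 ≈ 0.51140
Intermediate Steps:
u(K) = -148/3 (u(K) = (-36 - 112)/(106 - 103) = -148/3)
F(p) = 3 + 38*p (F(p) = 3 + (p + p*37) = 3 + (p + 37*p) = 3 + 38*p)
(u(31) - 20563)/(-1*43007 + F(71)) = (-148/3 - 20563)/(-1*43007 + (3 + 38*71)) = -61837/(3*(-43007 + (3 + 2698))) = -61837/(3*(-43007 + 2701)) = -61837/3/(-40306) = -61837/3*(-1/40306) = 61837/120918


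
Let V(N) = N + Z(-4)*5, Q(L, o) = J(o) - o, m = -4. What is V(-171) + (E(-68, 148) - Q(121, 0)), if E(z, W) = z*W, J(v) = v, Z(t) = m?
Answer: -10255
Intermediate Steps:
Z(t) = -4
Q(L, o) = 0 (Q(L, o) = o - o = 0)
V(N) = -20 + N (V(N) = N - 4*5 = N - 20 = -20 + N)
E(z, W) = W*z
V(-171) + (E(-68, 148) - Q(121, 0)) = (-20 - 171) + (148*(-68) - 1*0) = -191 + (-10064 + 0) = -191 - 10064 = -10255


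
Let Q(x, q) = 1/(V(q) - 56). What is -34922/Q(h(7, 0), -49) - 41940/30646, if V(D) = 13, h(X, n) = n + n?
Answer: 23009700688/15323 ≈ 1.5016e+6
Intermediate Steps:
h(X, n) = 2*n
Q(x, q) = -1/43 (Q(x, q) = 1/(13 - 56) = 1/(-43) = -1/43)
-34922/Q(h(7, 0), -49) - 41940/30646 = -34922/(-1/43) - 41940/30646 = -34922*(-43) - 41940*1/30646 = 1501646 - 20970/15323 = 23009700688/15323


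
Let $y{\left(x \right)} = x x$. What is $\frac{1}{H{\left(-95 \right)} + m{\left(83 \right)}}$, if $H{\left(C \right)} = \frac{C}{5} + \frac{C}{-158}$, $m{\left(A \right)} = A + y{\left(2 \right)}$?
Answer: $\frac{158}{10839} \approx 0.014577$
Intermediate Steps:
$y{\left(x \right)} = x^{2}$
$m{\left(A \right)} = 4 + A$ ($m{\left(A \right)} = A + 2^{2} = A + 4 = 4 + A$)
$H{\left(C \right)} = \frac{153 C}{790}$ ($H{\left(C \right)} = C \frac{1}{5} + C \left(- \frac{1}{158}\right) = \frac{C}{5} - \frac{C}{158} = \frac{153 C}{790}$)
$\frac{1}{H{\left(-95 \right)} + m{\left(83 \right)}} = \frac{1}{\frac{153}{790} \left(-95\right) + \left(4 + 83\right)} = \frac{1}{- \frac{2907}{158} + 87} = \frac{1}{\frac{10839}{158}} = \frac{158}{10839}$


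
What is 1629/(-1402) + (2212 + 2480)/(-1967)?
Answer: -9782427/2757734 ≈ -3.5473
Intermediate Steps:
1629/(-1402) + (2212 + 2480)/(-1967) = 1629*(-1/1402) + 4692*(-1/1967) = -1629/1402 - 4692/1967 = -9782427/2757734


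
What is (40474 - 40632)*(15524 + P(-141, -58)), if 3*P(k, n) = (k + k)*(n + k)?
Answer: -5408340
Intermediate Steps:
P(k, n) = 2*k*(k + n)/3 (P(k, n) = ((k + k)*(n + k))/3 = ((2*k)*(k + n))/3 = (2*k*(k + n))/3 = 2*k*(k + n)/3)
(40474 - 40632)*(15524 + P(-141, -58)) = (40474 - 40632)*(15524 + (⅔)*(-141)*(-141 - 58)) = -158*(15524 + (⅔)*(-141)*(-199)) = -158*(15524 + 18706) = -158*34230 = -5408340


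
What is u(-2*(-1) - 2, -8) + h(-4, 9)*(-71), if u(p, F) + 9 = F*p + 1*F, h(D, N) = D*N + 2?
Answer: 2397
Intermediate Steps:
h(D, N) = 2 + D*N
u(p, F) = -9 + F + F*p (u(p, F) = -9 + (F*p + 1*F) = -9 + (F*p + F) = -9 + (F + F*p) = -9 + F + F*p)
u(-2*(-1) - 2, -8) + h(-4, 9)*(-71) = (-9 - 8 - 8*(-2*(-1) - 2)) + (2 - 4*9)*(-71) = (-9 - 8 - 8*(2 - 2)) + (2 - 36)*(-71) = (-9 - 8 - 8*0) - 34*(-71) = (-9 - 8 + 0) + 2414 = -17 + 2414 = 2397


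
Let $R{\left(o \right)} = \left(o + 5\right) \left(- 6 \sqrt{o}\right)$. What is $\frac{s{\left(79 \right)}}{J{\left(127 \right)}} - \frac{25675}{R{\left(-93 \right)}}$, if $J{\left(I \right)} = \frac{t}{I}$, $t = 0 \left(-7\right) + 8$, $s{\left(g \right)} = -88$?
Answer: $-1397 + \frac{25675 i \sqrt{93}}{49104} \approx -1397.0 + 5.0424 i$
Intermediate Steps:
$t = 8$ ($t = 0 + 8 = 8$)
$R{\left(o \right)} = - 6 \sqrt{o} \left(5 + o\right)$ ($R{\left(o \right)} = \left(5 + o\right) \left(- 6 \sqrt{o}\right) = - 6 \sqrt{o} \left(5 + o\right)$)
$J{\left(I \right)} = \frac{8}{I}$
$\frac{s{\left(79 \right)}}{J{\left(127 \right)}} - \frac{25675}{R{\left(-93 \right)}} = - \frac{88}{8 \cdot \frac{1}{127}} - \frac{25675}{6 \sqrt{-93} \left(-5 - -93\right)} = - \frac{88}{8 \cdot \frac{1}{127}} - \frac{25675}{6 i \sqrt{93} \left(-5 + 93\right)} = - \frac{88}{\frac{8}{127}} - \frac{25675}{6 i \sqrt{93} \cdot 88} = \left(-88\right) \frac{127}{8} - \frac{25675}{528 i \sqrt{93}} = -1397 - 25675 \left(- \frac{i \sqrt{93}}{49104}\right) = -1397 + \frac{25675 i \sqrt{93}}{49104}$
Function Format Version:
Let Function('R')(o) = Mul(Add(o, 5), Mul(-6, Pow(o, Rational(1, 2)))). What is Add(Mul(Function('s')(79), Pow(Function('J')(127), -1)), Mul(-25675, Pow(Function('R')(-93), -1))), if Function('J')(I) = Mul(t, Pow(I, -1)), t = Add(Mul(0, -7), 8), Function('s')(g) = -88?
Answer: Add(-1397, Mul(Rational(25675, 49104), I, Pow(93, Rational(1, 2)))) ≈ Add(-1397.0, Mul(5.0424, I))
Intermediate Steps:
t = 8 (t = Add(0, 8) = 8)
Function('R')(o) = Mul(-6, Pow(o, Rational(1, 2)), Add(5, o)) (Function('R')(o) = Mul(Add(5, o), Mul(-6, Pow(o, Rational(1, 2)))) = Mul(-6, Pow(o, Rational(1, 2)), Add(5, o)))
Function('J')(I) = Mul(8, Pow(I, -1))
Add(Mul(Function('s')(79), Pow(Function('J')(127), -1)), Mul(-25675, Pow(Function('R')(-93), -1))) = Add(Mul(-88, Pow(Mul(8, Pow(127, -1)), -1)), Mul(-25675, Pow(Mul(6, Pow(-93, Rational(1, 2)), Add(-5, Mul(-1, -93))), -1))) = Add(Mul(-88, Pow(Mul(8, Rational(1, 127)), -1)), Mul(-25675, Pow(Mul(6, Mul(I, Pow(93, Rational(1, 2))), Add(-5, 93)), -1))) = Add(Mul(-88, Pow(Rational(8, 127), -1)), Mul(-25675, Pow(Mul(6, Mul(I, Pow(93, Rational(1, 2))), 88), -1))) = Add(Mul(-88, Rational(127, 8)), Mul(-25675, Pow(Mul(528, I, Pow(93, Rational(1, 2))), -1))) = Add(-1397, Mul(-25675, Mul(Rational(-1, 49104), I, Pow(93, Rational(1, 2))))) = Add(-1397, Mul(Rational(25675, 49104), I, Pow(93, Rational(1, 2))))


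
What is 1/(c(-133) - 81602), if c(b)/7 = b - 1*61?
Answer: -1/82960 ≈ -1.2054e-5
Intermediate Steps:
c(b) = -427 + 7*b (c(b) = 7*(b - 1*61) = 7*(b - 61) = 7*(-61 + b) = -427 + 7*b)
1/(c(-133) - 81602) = 1/((-427 + 7*(-133)) - 81602) = 1/((-427 - 931) - 81602) = 1/(-1358 - 81602) = 1/(-82960) = -1/82960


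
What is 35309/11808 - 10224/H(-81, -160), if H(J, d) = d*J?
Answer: 14441/6560 ≈ 2.2014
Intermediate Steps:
H(J, d) = J*d
35309/11808 - 10224/H(-81, -160) = 35309/11808 - 10224/((-81*(-160))) = 35309*(1/11808) - 10224/12960 = 35309/11808 - 10224*1/12960 = 35309/11808 - 71/90 = 14441/6560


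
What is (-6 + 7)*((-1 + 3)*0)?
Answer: 0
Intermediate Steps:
(-6 + 7)*((-1 + 3)*0) = 1*(2*0) = 1*0 = 0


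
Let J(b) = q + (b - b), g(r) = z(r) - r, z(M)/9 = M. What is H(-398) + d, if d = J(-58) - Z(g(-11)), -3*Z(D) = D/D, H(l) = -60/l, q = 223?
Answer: 133420/597 ≈ 223.48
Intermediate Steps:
z(M) = 9*M
g(r) = 8*r (g(r) = 9*r - r = 8*r)
J(b) = 223 (J(b) = 223 + (b - b) = 223 + 0 = 223)
Z(D) = -1/3 (Z(D) = -D/(3*D) = -1/3*1 = -1/3)
d = 670/3 (d = 223 - 1*(-1/3) = 223 + 1/3 = 670/3 ≈ 223.33)
H(-398) + d = -60/(-398) + 670/3 = -60*(-1/398) + 670/3 = 30/199 + 670/3 = 133420/597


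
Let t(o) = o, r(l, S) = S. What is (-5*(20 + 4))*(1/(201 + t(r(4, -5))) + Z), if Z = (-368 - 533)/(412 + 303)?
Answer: 1055286/7007 ≈ 150.60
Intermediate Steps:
Z = -901/715 ≈ -1.2601
(-5*(20 + 4))*(1/(201 + t(r(4, -5))) + Z) = (-5*(20 + 4))*(1/(201 - 5) - 901/715) = (-5*24)*(1/196 - 901/715) = -120*(1/196 - 901/715) = -120*(-175881/140140) = 1055286/7007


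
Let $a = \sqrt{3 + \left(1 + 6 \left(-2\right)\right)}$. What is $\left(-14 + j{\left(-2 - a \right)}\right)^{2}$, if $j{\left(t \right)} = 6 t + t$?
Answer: $392 + 784 i \sqrt{2} \approx 392.0 + 1108.7 i$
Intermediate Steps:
$a = 2 i \sqrt{2}$ ($a = \sqrt{3 + \left(1 - 12\right)} = \sqrt{3 - 11} = \sqrt{-8} = 2 i \sqrt{2} \approx 2.8284 i$)
$j{\left(t \right)} = 7 t$
$\left(-14 + j{\left(-2 - a \right)}\right)^{2} = \left(-14 + 7 \left(-2 - 2 i \sqrt{2}\right)\right)^{2} = \left(-14 - \left(14 + 14 i \sqrt{2}\right)\right)^{2} = \left(-28 - 14 i \sqrt{2}\right)^{2}$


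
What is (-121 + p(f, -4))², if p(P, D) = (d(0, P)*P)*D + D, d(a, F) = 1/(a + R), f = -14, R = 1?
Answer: 4761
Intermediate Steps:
d(a, F) = 1/(1 + a) (d(a, F) = 1/(a + 1) = 1/(1 + a))
p(P, D) = D + D*P (p(P, D) = (P/(1 + 0))*D + D = (P/1)*D + D = (1*P)*D + D = P*D + D = D*P + D = D + D*P)
(-121 + p(f, -4))² = (-121 - 4*(1 - 14))² = (-121 - 4*(-13))² = (-121 + 52)² = (-69)² = 4761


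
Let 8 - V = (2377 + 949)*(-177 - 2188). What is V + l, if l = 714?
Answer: 7866712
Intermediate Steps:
V = 7865998 (V = 8 - (2377 + 949)*(-177 - 2188) = 8 - 3326*(-2365) = 8 - 1*(-7865990) = 8 + 7865990 = 7865998)
V + l = 7865998 + 714 = 7866712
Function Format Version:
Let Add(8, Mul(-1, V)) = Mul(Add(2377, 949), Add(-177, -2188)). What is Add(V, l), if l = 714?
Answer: 7866712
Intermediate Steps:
V = 7865998 (V = Add(8, Mul(-1, Mul(Add(2377, 949), Add(-177, -2188)))) = Add(8, Mul(-1, Mul(3326, -2365))) = Add(8, Mul(-1, -7865990)) = Add(8, 7865990) = 7865998)
Add(V, l) = Add(7865998, 714) = 7866712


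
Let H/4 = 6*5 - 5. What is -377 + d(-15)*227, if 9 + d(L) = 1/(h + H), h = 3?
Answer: -249033/103 ≈ -2417.8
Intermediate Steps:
H = 100 (H = 4*(6*5 - 5) = 4*(30 - 5) = 4*25 = 100)
d(L) = -926/103 (d(L) = -9 + 1/(3 + 100) = -9 + 1/103 = -926/103)
-377 + d(-15)*227 = -377 - 926/103*227 = -377 - 210202/103 = -249033/103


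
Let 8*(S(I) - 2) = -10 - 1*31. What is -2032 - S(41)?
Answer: -16231/8 ≈ -2028.9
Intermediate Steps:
S(I) = -25/8 (S(I) = 2 + (-10 - 1*31)/8 = 2 + (-10 - 31)/8 = 2 + (1/8)*(-41) = 2 - 41/8 = -25/8)
-2032 - S(41) = -2032 - 1*(-25/8) = -2032 + 25/8 = -16231/8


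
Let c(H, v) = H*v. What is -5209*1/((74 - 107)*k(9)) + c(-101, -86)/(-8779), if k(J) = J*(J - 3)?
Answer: 30251359/15644178 ≈ 1.9337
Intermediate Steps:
k(J) = J*(-3 + J)
-5209*1/((74 - 107)*k(9)) + c(-101, -86)/(-8779) = -5209*1/(9*(-3 + 9)*(74 - 107)) - 101*(-86)/(-8779) = -5209/((-297*6)) + 8686*(-1/8779) = -5209/((-33*54)) - 8686/8779 = -5209/(-1782) - 8686/8779 = -5209*(-1/1782) - 8686/8779 = 5209/1782 - 8686/8779 = 30251359/15644178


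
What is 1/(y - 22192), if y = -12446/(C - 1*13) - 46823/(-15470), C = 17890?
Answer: -39508170/876673235047 ≈ -4.5066e-5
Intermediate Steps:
y = 92073593/39508170 (y = -12446/(17890 - 1*13) - 46823/(-15470) = -12446/(17890 - 13) - 46823*(-1/15470) = -12446/17877 + 6689/2210 = 92073593/39508170 ≈ 2.3305)
1/(y - 22192) = 1/(92073593/39508170 - 22192) = 1/(-876673235047/39508170) = -39508170/876673235047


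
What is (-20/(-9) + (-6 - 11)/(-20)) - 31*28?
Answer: -155687/180 ≈ -864.93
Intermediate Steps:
(-20/(-9) + (-6 - 11)/(-20)) - 31*28 = (-20*(-1/9) - 17*(-1/20)) - 868 = (20/9 + 17/20) - 868 = 553/180 - 868 = -155687/180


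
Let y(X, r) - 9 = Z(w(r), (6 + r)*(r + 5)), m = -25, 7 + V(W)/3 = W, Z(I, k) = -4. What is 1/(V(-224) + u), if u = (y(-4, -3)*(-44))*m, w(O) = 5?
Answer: 1/4807 ≈ 0.00020803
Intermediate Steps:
V(W) = -21 + 3*W
y(X, r) = 5 (y(X, r) = 9 - 4 = 5)
u = 5500 (u = (5*(-44))*(-25) = -220*(-25) = 5500)
1/(V(-224) + u) = 1/((-21 + 3*(-224)) + 5500) = 1/((-21 - 672) + 5500) = 1/(-693 + 5500) = 1/4807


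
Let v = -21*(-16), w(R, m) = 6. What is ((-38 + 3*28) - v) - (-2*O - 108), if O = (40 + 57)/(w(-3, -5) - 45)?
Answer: -7292/39 ≈ -186.97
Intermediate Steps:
v = 336
O = -97/39 (O = (40 + 57)/(6 - 45) = 97/(-39) = 97*(-1/39) = -97/39 ≈ -2.4872)
((-38 + 3*28) - v) - (-2*O - 108) = ((-38 + 3*28) - 1*336) - (-2*(-97/39) - 108) = ((-38 + 84) - 336) - (194/39 - 108) = (46 - 336) - 1*(-4018/39) = -290 + 4018/39 = -7292/39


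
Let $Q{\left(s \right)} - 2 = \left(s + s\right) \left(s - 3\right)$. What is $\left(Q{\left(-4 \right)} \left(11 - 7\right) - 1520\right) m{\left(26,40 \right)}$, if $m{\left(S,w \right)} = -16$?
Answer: $20608$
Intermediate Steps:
$Q{\left(s \right)} = 2 + 2 s \left(-3 + s\right)$ ($Q{\left(s \right)} = 2 + \left(s + s\right) \left(s - 3\right) = 2 + 2 s \left(-3 + s\right)$)
$\left(Q{\left(-4 \right)} \left(11 - 7\right) - 1520\right) m{\left(26,40 \right)} = \left(\left(2 - -24 + 2 \left(-4\right)^{2}\right) \left(11 - 7\right) - 1520\right) \left(-16\right) = \left(\left(2 + 24 + 2 \cdot 16\right) 4 - 1520\right) \left(-16\right) = \left(\left(2 + 24 + 32\right) 4 - 1520\right) \left(-16\right) = \left(58 \cdot 4 - 1520\right) \left(-16\right) = \left(232 - 1520\right) \left(-16\right) = \left(-1288\right) \left(-16\right) = 20608$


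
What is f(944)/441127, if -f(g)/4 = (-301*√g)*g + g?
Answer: -3776/441127 + 4546304*√59/441127 ≈ 79.154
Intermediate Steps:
f(g) = -4*g + 1204*g^(3/2) (f(g) = -4*((-301*√g)*g + g) = -4*(-301*g^(3/2) + g) = -4*(g - 301*g^(3/2)) = -4*g + 1204*g^(3/2))
f(944)/441127 = (-4*944 + 1204*944^(3/2))/441127 = (-3776 + 1204*(3776*√59))*(1/441127) = (-3776 + 4546304*√59)*(1/441127) = -3776/441127 + 4546304*√59/441127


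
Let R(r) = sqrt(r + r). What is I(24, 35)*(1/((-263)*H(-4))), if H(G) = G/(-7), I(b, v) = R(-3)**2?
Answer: 21/526 ≈ 0.039924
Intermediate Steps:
R(r) = sqrt(2)*sqrt(r) (R(r) = sqrt(2*r) = sqrt(2)*sqrt(r))
I(b, v) = -6 (I(b, v) = (sqrt(2)*sqrt(-3))**2 = (sqrt(2)*(I*sqrt(3)))**2 = (I*sqrt(6))**2 = -6)
H(G) = -G/7 (H(G) = G*(-1/7) = -G/7)
I(24, 35)*(1/((-263)*H(-4))) = -6/((-263)*((-1/7*(-4)))) = -(-6)/(263*4/7) = -(-6)*7/(263*4) = -6*(-7/1052) = 21/526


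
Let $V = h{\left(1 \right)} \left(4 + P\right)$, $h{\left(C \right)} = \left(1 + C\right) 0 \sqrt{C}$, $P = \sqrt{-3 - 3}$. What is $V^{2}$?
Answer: $0$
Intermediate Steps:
$P = i \sqrt{6}$ ($P = \sqrt{-6} = i \sqrt{6} \approx 2.4495 i$)
$h{\left(C \right)} = 0$ ($h{\left(C \right)} = \left(1 + C\right) 0 = 0$)
$V = 0$ ($V = 0 \left(4 + i \sqrt{6}\right) = 0$)
$V^{2} = 0^{2} = 0$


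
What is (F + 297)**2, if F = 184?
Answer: 231361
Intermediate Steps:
(F + 297)**2 = (184 + 297)**2 = 481**2 = 231361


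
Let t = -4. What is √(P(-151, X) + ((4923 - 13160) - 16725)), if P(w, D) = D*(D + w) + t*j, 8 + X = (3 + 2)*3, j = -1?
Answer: I*√25966 ≈ 161.14*I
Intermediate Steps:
X = 7 (X = -8 + (3 + 2)*3 = -8 + 5*3 = -8 + 15 = 7)
P(w, D) = 4 + D*(D + w) (P(w, D) = D*(D + w) - 4*(-1) = D*(D + w) + 4 = 4 + D*(D + w))
√(P(-151, X) + ((4923 - 13160) - 16725)) = √((4 + 7² + 7*(-151)) + ((4923 - 13160) - 16725)) = √((4 + 49 - 1057) + (-8237 - 16725)) = √(-1004 - 24962) = √(-25966) = I*√25966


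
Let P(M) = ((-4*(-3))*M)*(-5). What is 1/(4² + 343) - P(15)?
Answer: 323101/359 ≈ 900.00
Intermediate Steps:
P(M) = -60*M (P(M) = (12*M)*(-5) = -60*M)
1/(4² + 343) - P(15) = 1/(4² + 343) - (-60)*15 = 1/(16 + 343) - 1*(-900) = 1/359 + 900 = 323101/359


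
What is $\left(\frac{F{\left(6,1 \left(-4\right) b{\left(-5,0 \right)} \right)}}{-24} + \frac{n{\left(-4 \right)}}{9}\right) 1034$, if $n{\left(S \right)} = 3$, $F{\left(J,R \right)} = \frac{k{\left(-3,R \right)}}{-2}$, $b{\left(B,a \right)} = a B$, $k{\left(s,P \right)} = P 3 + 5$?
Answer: $\frac{3619}{8} \approx 452.38$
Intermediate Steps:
$k{\left(s,P \right)} = 5 + 3 P$ ($k{\left(s,P \right)} = 3 P + 5 = 5 + 3 P$)
$b{\left(B,a \right)} = B a$
$F{\left(J,R \right)} = - \frac{5}{2} - \frac{3 R}{2}$ ($F{\left(J,R \right)} = \frac{5 + 3 R}{-2} = \left(5 + 3 R\right) \left(- \frac{1}{2}\right) = - \frac{5}{2} - \frac{3 R}{2}$)
$\left(\frac{F{\left(6,1 \left(-4\right) b{\left(-5,0 \right)} \right)}}{-24} + \frac{n{\left(-4 \right)}}{9}\right) 1034 = \left(\frac{- \frac{5}{2} - \frac{3 \cdot 1 \left(-4\right) \left(\left(-5\right) 0\right)}{2}}{-24} + \frac{3}{9}\right) 1034 = \left(\left(- \frac{5}{2} - \frac{3 \left(\left(-4\right) 0\right)}{2}\right) \left(- \frac{1}{24}\right) + 3 \cdot \frac{1}{9}\right) 1034 = \left(\left(- \frac{5}{2} - 0\right) \left(- \frac{1}{24}\right) + \frac{1}{3}\right) 1034 = \left(\left(- \frac{5}{2} + 0\right) \left(- \frac{1}{24}\right) + \frac{1}{3}\right) 1034 = \left(\left(- \frac{5}{2}\right) \left(- \frac{1}{24}\right) + \frac{1}{3}\right) 1034 = \left(\frac{5}{48} + \frac{1}{3}\right) 1034 = \frac{7}{16} \cdot 1034 = \frac{3619}{8}$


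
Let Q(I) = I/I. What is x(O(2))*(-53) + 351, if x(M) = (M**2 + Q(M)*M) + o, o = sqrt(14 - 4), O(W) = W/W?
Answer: 245 - 53*sqrt(10) ≈ 77.399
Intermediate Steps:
O(W) = 1
o = sqrt(10) ≈ 3.1623
Q(I) = 1
x(M) = M + sqrt(10) + M**2 (x(M) = (M**2 + 1*M) + sqrt(10) = (M**2 + M) + sqrt(10) = (M + M**2) + sqrt(10) = M + sqrt(10) + M**2)
x(O(2))*(-53) + 351 = (1 + sqrt(10) + 1**2)*(-53) + 351 = (1 + sqrt(10) + 1)*(-53) + 351 = (2 + sqrt(10))*(-53) + 351 = (-106 - 53*sqrt(10)) + 351 = 245 - 53*sqrt(10)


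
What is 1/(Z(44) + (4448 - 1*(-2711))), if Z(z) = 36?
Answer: 1/7195 ≈ 0.00013899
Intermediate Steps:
1/(Z(44) + (4448 - 1*(-2711))) = 1/(36 + (4448 - 1*(-2711))) = 1/(36 + (4448 + 2711)) = 1/(36 + 7159) = 1/7195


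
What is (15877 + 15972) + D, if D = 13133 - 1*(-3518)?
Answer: 48500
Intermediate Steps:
D = 16651 (D = 13133 + 3518 = 16651)
(15877 + 15972) + D = (15877 + 15972) + 16651 = 31849 + 16651 = 48500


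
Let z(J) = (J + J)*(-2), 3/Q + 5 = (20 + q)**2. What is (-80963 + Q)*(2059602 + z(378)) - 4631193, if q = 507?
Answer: -23139098825352771/138862 ≈ -1.6663e+11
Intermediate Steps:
Q = 3/277724 (Q = 3/(-5 + (20 + 507)**2) = 3/(-5 + 527**2) = 3/(-5 + 277729) = 3/277724 ≈ 1.0802e-5)
z(J) = -4*J (z(J) = (2*J)*(-2) = -4*J)
(-80963 + Q)*(2059602 + z(378)) - 4631193 = (-80963 + 3/277724)*(2059602 - 4*378) - 4631193 = -22485368209*(2059602 - 1512)/277724 - 4631193 = -22485368209/277724*2058090 - 4631193 = -23138455728630405/138862 - 4631193 = -23139098825352771/138862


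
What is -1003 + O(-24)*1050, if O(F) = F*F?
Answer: 603797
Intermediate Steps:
O(F) = F**2
-1003 + O(-24)*1050 = -1003 + (-24)**2*1050 = -1003 + 576*1050 = -1003 + 604800 = 603797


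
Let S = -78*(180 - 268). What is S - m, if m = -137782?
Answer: 144646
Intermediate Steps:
S = 6864 (S = -78*(-88) = 6864)
S - m = 6864 - 1*(-137782) = 6864 + 137782 = 144646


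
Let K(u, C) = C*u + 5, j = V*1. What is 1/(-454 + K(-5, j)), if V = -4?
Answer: -1/429 ≈ -0.0023310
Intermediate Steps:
j = -4 (j = -4*1 = -4)
K(u, C) = 5 + C*u
1/(-454 + K(-5, j)) = 1/(-454 + (5 - 4*(-5))) = 1/(-454 + (5 + 20)) = 1/(-454 + 25) = 1/(-429) = -1/429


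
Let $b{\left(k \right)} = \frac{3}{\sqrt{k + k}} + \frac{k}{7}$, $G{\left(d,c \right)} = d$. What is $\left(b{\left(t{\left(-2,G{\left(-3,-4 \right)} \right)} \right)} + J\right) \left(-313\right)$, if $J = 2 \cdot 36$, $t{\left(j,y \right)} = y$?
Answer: $- \frac{156813}{7} + \frac{313 i \sqrt{6}}{2} \approx -22402.0 + 383.35 i$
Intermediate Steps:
$b{\left(k \right)} = \frac{k}{7} + \frac{3 \sqrt{2}}{2 \sqrt{k}}$ ($b{\left(k \right)} = \frac{3}{\sqrt{2 k}} + k \frac{1}{7} = \frac{3}{\sqrt{2} \sqrt{k}} + \frac{k}{7} = 3 \frac{\sqrt{2}}{2 \sqrt{k}} + \frac{k}{7} = \frac{3 \sqrt{2}}{2 \sqrt{k}} + \frac{k}{7} = \frac{k}{7} + \frac{3 \sqrt{2}}{2 \sqrt{k}}$)
$J = 72$
$\left(b{\left(t{\left(-2,G{\left(-3,-4 \right)} \right)} \right)} + J\right) \left(-313\right) = \left(\left(\frac{1}{7} \left(-3\right) + \frac{3 \sqrt{2}}{2 i \sqrt{3}}\right) + 72\right) \left(-313\right) = \left(\left(- \frac{3}{7} + \frac{3 \sqrt{2} \left(- \frac{i \sqrt{3}}{3}\right)}{2}\right) + 72\right) \left(-313\right) = \left(\left(- \frac{3}{7} - \frac{i \sqrt{6}}{2}\right) + 72\right) \left(-313\right) = \left(\frac{501}{7} - \frac{i \sqrt{6}}{2}\right) \left(-313\right) = - \frac{156813}{7} + \frac{313 i \sqrt{6}}{2}$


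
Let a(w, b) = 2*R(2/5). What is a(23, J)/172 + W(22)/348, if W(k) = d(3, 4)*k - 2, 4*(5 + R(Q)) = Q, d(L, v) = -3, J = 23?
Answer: -18883/74820 ≈ -0.25238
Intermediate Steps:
R(Q) = -5 + Q/4
W(k) = -2 - 3*k (W(k) = -3*k - 2 = -2 - 3*k)
a(w, b) = -49/5 (a(w, b) = 2*(-5 + (2/5)/4) = 2*(-5 + (2*(⅕))/4) = 2*(-5 + (¼)*(⅖)) = 2*(-5 + ⅒) = 2*(-49/10) = -49/5)
a(23, J)/172 + W(22)/348 = -49/5/172 + (-2 - 3*22)/348 = -49/5*1/172 + (-2 - 66)*(1/348) = -49/860 - 68*1/348 = -49/860 - 17/87 = -18883/74820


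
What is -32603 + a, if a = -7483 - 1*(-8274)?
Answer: -31812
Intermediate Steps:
a = 791 (a = -7483 + 8274 = 791)
-32603 + a = -32603 + 791 = -31812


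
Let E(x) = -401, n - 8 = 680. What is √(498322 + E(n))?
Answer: √497921 ≈ 705.63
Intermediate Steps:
n = 688 (n = 8 + 680 = 688)
√(498322 + E(n)) = √(498322 - 401) = √497921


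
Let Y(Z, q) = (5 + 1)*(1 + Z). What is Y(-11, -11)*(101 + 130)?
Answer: -13860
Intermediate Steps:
Y(Z, q) = 6 + 6*Z (Y(Z, q) = 6*(1 + Z) = 6 + 6*Z)
Y(-11, -11)*(101 + 130) = (6 + 6*(-11))*(101 + 130) = (6 - 66)*231 = -60*231 = -13860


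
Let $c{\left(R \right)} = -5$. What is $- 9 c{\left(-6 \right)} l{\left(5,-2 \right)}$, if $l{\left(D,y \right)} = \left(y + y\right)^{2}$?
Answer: $720$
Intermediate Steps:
$l{\left(D,y \right)} = 4 y^{2}$ ($l{\left(D,y \right)} = \left(2 y\right)^{2} = 4 y^{2}$)
$- 9 c{\left(-6 \right)} l{\left(5,-2 \right)} = \left(-9\right) \left(-5\right) 4 \left(-2\right)^{2} = 45 \cdot 4 \cdot 4 = 45 \cdot 16 = 720$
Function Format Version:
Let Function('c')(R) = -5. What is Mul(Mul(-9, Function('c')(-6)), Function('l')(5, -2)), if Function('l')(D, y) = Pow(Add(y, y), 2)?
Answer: 720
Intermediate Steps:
Function('l')(D, y) = Mul(4, Pow(y, 2)) (Function('l')(D, y) = Pow(Mul(2, y), 2) = Mul(4, Pow(y, 2)))
Mul(Mul(-9, Function('c')(-6)), Function('l')(5, -2)) = Mul(Mul(-9, -5), Mul(4, Pow(-2, 2))) = Mul(45, Mul(4, 4)) = Mul(45, 16) = 720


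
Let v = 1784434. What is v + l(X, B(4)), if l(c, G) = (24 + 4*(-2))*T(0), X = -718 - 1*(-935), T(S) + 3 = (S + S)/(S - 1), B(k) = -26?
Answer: 1784386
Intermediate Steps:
T(S) = -3 + 2*S/(-1 + S) (T(S) = -3 + (S + S)/(S - 1) = -3 + (2*S)/(-1 + S) = -3 + 2*S/(-1 + S))
X = 217 (X = -718 + 935 = 217)
l(c, G) = -48 (l(c, G) = (24 + 4*(-2))*((3 - 1*0)/(-1 + 0)) = (24 - 8)*((3 + 0)/(-1)) = 16*(-1*3) = 16*(-3) = -48)
v + l(X, B(4)) = 1784434 - 48 = 1784386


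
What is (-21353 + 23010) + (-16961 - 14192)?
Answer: -29496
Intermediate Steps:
(-21353 + 23010) + (-16961 - 14192) = 1657 - 31153 = -29496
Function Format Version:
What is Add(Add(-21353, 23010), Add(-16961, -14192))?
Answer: -29496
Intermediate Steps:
Add(Add(-21353, 23010), Add(-16961, -14192)) = Add(1657, -31153) = -29496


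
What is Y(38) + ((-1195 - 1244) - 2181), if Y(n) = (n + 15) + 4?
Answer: -4563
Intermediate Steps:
Y(n) = 19 + n (Y(n) = (15 + n) + 4 = 19 + n)
Y(38) + ((-1195 - 1244) - 2181) = (19 + 38) + ((-1195 - 1244) - 2181) = 57 + (-2439 - 2181) = 57 - 4620 = -4563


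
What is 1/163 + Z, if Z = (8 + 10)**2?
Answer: 52813/163 ≈ 324.01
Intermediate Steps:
Z = 324 (Z = 18**2 = 324)
1/163 + Z = 1/163 + 324 = 52813/163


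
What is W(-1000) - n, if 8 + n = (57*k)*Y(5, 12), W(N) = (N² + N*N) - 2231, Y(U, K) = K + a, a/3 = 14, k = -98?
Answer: 2299421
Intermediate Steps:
a = 42 (a = 3*14 = 42)
Y(U, K) = 42 + K (Y(U, K) = K + 42 = 42 + K)
W(N) = -2231 + 2*N² (W(N) = (N² + N²) - 2231 = 2*N² - 2231 = -2231 + 2*N²)
n = -301652 (n = -8 + (57*(-98))*(42 + 12) = -8 - 5586*54 = -8 - 301644 = -301652)
W(-1000) - n = (-2231 + 2*(-1000)²) - 1*(-301652) = (-2231 + 2*1000000) + 301652 = (-2231 + 2000000) + 301652 = 1997769 + 301652 = 2299421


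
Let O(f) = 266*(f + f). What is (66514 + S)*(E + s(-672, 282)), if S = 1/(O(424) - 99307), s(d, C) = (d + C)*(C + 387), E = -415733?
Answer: -5682531922611665/126261 ≈ -4.5006e+10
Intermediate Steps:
s(d, C) = (387 + C)*(C + d) (s(d, C) = (C + d)*(387 + C) = (387 + C)*(C + d))
O(f) = 532*f (O(f) = 266*(2*f) = 532*f)
S = 1/126261 (S = 1/(532*424 - 99307) = 1/(225568 - 99307) = 1/126261 ≈ 7.9201e-6)
(66514 + S)*(E + s(-672, 282)) = (66514 + 1/126261)*(-415733 + (282² + 387*282 + 387*(-672) + 282*(-672))) = 8398124155*(-415733 + (79524 + 109134 - 260064 - 189504))/126261 = 8398124155*(-415733 - 260910)/126261 = (8398124155/126261)*(-676643) = -5682531922611665/126261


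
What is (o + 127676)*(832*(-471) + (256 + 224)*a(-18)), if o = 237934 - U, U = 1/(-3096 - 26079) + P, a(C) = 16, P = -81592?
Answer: -1670866164502464/9725 ≈ -1.7181e+11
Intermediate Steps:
U = -2380446601/29175 (U = 1/(-3096 - 26079) - 81592 = 1/(-29175) - 81592 = -1/29175 - 81592 = -2380446601/29175 ≈ -81592.)
o = 9322171051/29175 (o = 237934 - 1*(-2380446601/29175) = 237934 + 2380446601/29175 = 9322171051/29175 ≈ 3.1953e+5)
(o + 127676)*(832*(-471) + (256 + 224)*a(-18)) = (9322171051/29175 + 127676)*(832*(-471) + (256 + 224)*16) = 13047118351*(-391872 + 480*16)/29175 = 13047118351*(-391872 + 7680)/29175 = (13047118351/29175)*(-384192) = -1670866164502464/9725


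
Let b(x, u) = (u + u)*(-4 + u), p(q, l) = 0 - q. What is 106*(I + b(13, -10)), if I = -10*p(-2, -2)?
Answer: 27560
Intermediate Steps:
p(q, l) = -q
b(x, u) = 2*u*(-4 + u) (b(x, u) = (2*u)*(-4 + u) = 2*u*(-4 + u))
I = -20 (I = -(-10)*(-2) = -10*2 = -20)
106*(I + b(13, -10)) = 106*(-20 + 2*(-10)*(-4 - 10)) = 106*(-20 + 2*(-10)*(-14)) = 106*(-20 + 280) = 106*260 = 27560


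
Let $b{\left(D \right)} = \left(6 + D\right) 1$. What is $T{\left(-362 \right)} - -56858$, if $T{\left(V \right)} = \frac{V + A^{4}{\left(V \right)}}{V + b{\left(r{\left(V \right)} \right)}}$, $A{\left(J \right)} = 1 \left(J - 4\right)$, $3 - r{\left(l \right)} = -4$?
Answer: $- \frac{17924366132}{349} \approx -5.1359 \cdot 10^{7}$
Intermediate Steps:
$r{\left(l \right)} = 7$ ($r{\left(l \right)} = 3 - -4 = 3 + 4 = 7$)
$A{\left(J \right)} = -4 + J$ ($A{\left(J \right)} = 1 \left(-4 + J\right) = -4 + J$)
$b{\left(D \right)} = 6 + D$
$T{\left(V \right)} = \frac{V + \left(-4 + V\right)^{4}}{13 + V}$ ($T{\left(V \right)} = \frac{V + \left(-4 + V\right)^{4}}{V + \left(6 + 7\right)} = \frac{V + \left(-4 + V\right)^{4}}{V + 13} = \frac{V + \left(-4 + V\right)^{4}}{13 + V}$)
$T{\left(-362 \right)} - -56858 = \frac{-362 + \left(-4 - 362\right)^{4}}{13 - 362} - -56858 = \frac{-362 + \left(-366\right)^{4}}{-349} + 56858 = - \frac{-362 + 17944209936}{349} + 56858 = \left(- \frac{1}{349}\right) 17944209574 + 56858 = - \frac{17944209574}{349} + 56858 = - \frac{17924366132}{349}$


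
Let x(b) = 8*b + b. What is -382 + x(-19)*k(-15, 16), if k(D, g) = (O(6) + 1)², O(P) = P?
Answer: -8761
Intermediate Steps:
x(b) = 9*b
k(D, g) = 49 (k(D, g) = (6 + 1)² = 7² = 49)
-382 + x(-19)*k(-15, 16) = -382 + (9*(-19))*49 = -382 - 171*49 = -382 - 8379 = -8761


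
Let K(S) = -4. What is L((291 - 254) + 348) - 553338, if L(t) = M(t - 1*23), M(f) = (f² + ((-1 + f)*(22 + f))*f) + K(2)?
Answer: 49759590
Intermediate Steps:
M(f) = -4 + f² + f*(-1 + f)*(22 + f) (M(f) = (f² + ((-1 + f)*(22 + f))*f) - 4 = (f² + f*(-1 + f)*(22 + f)) - 4 = -4 + f² + f*(-1 + f)*(22 + f))
L(t) = 502 + (-23 + t)³ - 22*t + 22*(-23 + t)² (L(t) = -4 + (t - 1*23)³ - 22*(t - 1*23) + 22*(t - 1*23)² = -4 + (t - 23)³ - 22*(t - 23) + 22*(t - 23)² = -4 + (-23 + t)³ - 22*(-23 + t) + 22*(-23 + t)² = -4 + (-23 + t)³ + (506 - 22*t) + 22*(-23 + t)² = 502 + (-23 + t)³ - 22*t + 22*(-23 + t)²)
L((291 - 254) + 348) - 553338 = (-27 + ((291 - 254) + 348)³ - 47*((291 - 254) + 348)² + 553*((291 - 254) + 348)) - 553338 = (-27 + (37 + 348)³ - 47*(37 + 348)² + 553*(37 + 348)) - 553338 = (-27 + 385³ - 47*385² + 553*385) - 553338 = (-27 + 57066625 - 47*148225 + 212905) - 553338 = (-27 + 57066625 - 6966575 + 212905) - 553338 = 50312928 - 553338 = 49759590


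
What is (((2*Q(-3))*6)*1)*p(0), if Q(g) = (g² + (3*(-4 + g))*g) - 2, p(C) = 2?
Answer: 1680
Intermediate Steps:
Q(g) = -2 + g² + g*(-12 + 3*g) (Q(g) = (g² + (-12 + 3*g)*g) - 2 = (g² + g*(-12 + 3*g)) - 2 = -2 + g² + g*(-12 + 3*g))
(((2*Q(-3))*6)*1)*p(0) = (((2*(-2 - 12*(-3) + 4*(-3)²))*6)*1)*2 = (((2*(-2 + 36 + 4*9))*6)*1)*2 = (((2*(-2 + 36 + 36))*6)*1)*2 = (((2*70)*6)*1)*2 = ((140*6)*1)*2 = (840*1)*2 = 840*2 = 1680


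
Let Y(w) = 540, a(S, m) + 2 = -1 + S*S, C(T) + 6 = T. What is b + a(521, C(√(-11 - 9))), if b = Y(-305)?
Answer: 271978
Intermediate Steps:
C(T) = -6 + T
a(S, m) = -3 + S² (a(S, m) = -2 + (-1 + S*S) = -2 + (-1 + S²) = -3 + S²)
b = 540
b + a(521, C(√(-11 - 9))) = 540 + (-3 + 521²) = 540 + (-3 + 271441) = 540 + 271438 = 271978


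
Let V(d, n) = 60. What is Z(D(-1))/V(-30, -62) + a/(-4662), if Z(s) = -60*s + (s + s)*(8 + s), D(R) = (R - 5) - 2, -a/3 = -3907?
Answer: 8525/1554 ≈ 5.4858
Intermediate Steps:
a = 11721 (a = -3*(-3907) = 11721)
D(R) = -7 + R (D(R) = (-5 + R) - 2 = -7 + R)
Z(s) = -60*s + 2*s*(8 + s) (Z(s) = -60*s + (2*s)*(8 + s) = -60*s + 2*s*(8 + s))
Z(D(-1))/V(-30, -62) + a/(-4662) = (2*(-7 - 1)*(-22 + (-7 - 1)))/60 + 11721/(-4662) = (2*(-8)*(-22 - 8))*(1/60) + 11721*(-1/4662) = (2*(-8)*(-30))*(1/60) - 3907/1554 = 480*(1/60) - 3907/1554 = 8 - 3907/1554 = 8525/1554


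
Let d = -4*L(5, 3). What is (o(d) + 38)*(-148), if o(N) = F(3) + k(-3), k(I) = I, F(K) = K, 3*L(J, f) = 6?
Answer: -5624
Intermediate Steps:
L(J, f) = 2 (L(J, f) = (⅓)*6 = 2)
d = -8 (d = -4*2 = -8)
o(N) = 0 (o(N) = 3 - 3 = 0)
(o(d) + 38)*(-148) = (0 + 38)*(-148) = 38*(-148) = -5624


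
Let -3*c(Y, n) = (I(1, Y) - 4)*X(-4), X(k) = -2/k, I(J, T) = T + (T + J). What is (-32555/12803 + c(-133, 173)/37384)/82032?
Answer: -7298772713/235576553635584 ≈ -3.0983e-5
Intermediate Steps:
I(J, T) = J + 2*T (I(J, T) = T + (J + T) = J + 2*T)
c(Y, n) = ½ - Y/3 (c(Y, n) = -((1 + 2*Y) - 4)*(-2/(-4))/3 = -(-3 + 2*Y)*(-2*(-¼))/3 = -(-3 + 2*Y)/(3*2) = -(-3/2 + Y)/3 = ½ - Y/3)
(-32555/12803 + c(-133, 173)/37384)/82032 = (-32555/12803 + (½ - ⅓*(-133))/37384)/82032 = (-32555*1/12803 + (½ + 133/3)*(1/37384))*(1/82032) = (-32555/12803 + (269/6)*(1/37384))*(1/82032) = (-32555/12803 + 269/224304)*(1/82032) = -7298772713/2871764112*1/82032 = -7298772713/235576553635584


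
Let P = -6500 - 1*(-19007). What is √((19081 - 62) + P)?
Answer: √31526 ≈ 177.56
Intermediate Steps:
P = 12507 (P = -6500 + 19007 = 12507)
√((19081 - 62) + P) = √((19081 - 62) + 12507) = √(19019 + 12507) = √31526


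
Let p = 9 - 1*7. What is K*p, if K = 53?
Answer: 106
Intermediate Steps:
p = 2 (p = 9 - 7 = 2)
K*p = 53*2 = 106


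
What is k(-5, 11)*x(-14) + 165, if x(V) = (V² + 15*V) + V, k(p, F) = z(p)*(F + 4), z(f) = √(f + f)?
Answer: 165 - 420*I*√10 ≈ 165.0 - 1328.2*I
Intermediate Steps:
z(f) = √2*√f (z(f) = √(2*f) = √2*√f)
k(p, F) = √2*√p*(4 + F) (k(p, F) = (√2*√p)*(F + 4) = (√2*√p)*(4 + F) = √2*√p*(4 + F))
x(V) = V² + 16*V
k(-5, 11)*x(-14) + 165 = (√2*√(-5)*(4 + 11))*(-14*(16 - 14)) + 165 = (√2*(I*√5)*15)*(-14*2) + 165 = (15*I*√10)*(-28) + 165 = -420*I*√10 + 165 = 165 - 420*I*√10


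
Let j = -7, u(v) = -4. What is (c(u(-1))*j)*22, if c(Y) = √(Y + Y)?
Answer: -308*I*√2 ≈ -435.58*I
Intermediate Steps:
c(Y) = √2*√Y (c(Y) = √(2*Y) = √2*√Y)
(c(u(-1))*j)*22 = ((√2*√(-4))*(-7))*22 = ((√2*(2*I))*(-7))*22 = ((2*I*√2)*(-7))*22 = -14*I*√2*22 = -308*I*√2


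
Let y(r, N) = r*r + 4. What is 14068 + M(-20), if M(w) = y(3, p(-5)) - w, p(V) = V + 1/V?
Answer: 14101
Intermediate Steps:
y(r, N) = 4 + r² (y(r, N) = r² + 4 = 4 + r²)
M(w) = 13 - w (M(w) = (4 + 3²) - w = (4 + 9) - w = 13 - w)
14068 + M(-20) = 14068 + (13 - 1*(-20)) = 14068 + (13 + 20) = 14068 + 33 = 14101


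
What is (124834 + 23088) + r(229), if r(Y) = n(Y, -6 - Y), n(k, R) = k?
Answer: 148151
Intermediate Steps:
r(Y) = Y
(124834 + 23088) + r(229) = (124834 + 23088) + 229 = 147922 + 229 = 148151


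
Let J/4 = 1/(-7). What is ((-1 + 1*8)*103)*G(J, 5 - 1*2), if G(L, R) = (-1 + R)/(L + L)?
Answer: -5047/4 ≈ -1261.8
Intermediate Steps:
J = -4/7 (J = 4/(-7) = 4*(-1/7) = -4/7 ≈ -0.57143)
G(L, R) = (-1 + R)/(2*L) (G(L, R) = (-1 + R)/((2*L)) = (-1 + R)*(1/(2*L)) = (-1 + R)/(2*L))
((-1 + 1*8)*103)*G(J, 5 - 1*2) = ((-1 + 1*8)*103)*((-1 + (5 - 1*2))/(2*(-4/7))) = ((-1 + 8)*103)*((1/2)*(-7/4)*(-1 + (5 - 2))) = (7*103)*((1/2)*(-7/4)*(-1 + 3)) = 721*((1/2)*(-7/4)*2) = 721*(-7/4) = -5047/4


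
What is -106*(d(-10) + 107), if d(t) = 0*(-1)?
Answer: -11342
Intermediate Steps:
d(t) = 0
-106*(d(-10) + 107) = -106*(0 + 107) = -106*107 = -11342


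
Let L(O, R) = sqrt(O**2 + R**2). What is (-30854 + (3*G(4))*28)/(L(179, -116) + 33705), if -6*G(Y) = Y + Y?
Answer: -521854515/567990764 + 15483*sqrt(45497)/567990764 ≈ -0.91296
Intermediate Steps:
G(Y) = -Y/3 (G(Y) = -(Y + Y)/6 = -Y/3)
(-30854 + (3*G(4))*28)/(L(179, -116) + 33705) = (-30854 + (3*(-1/3*4))*28)/(sqrt(179**2 + (-116)**2) + 33705) = (-30854 + (3*(-4/3))*28)/(sqrt(32041 + 13456) + 33705) = (-30854 - 4*28)/(sqrt(45497) + 33705) = (-30854 - 112)/(33705 + sqrt(45497)) = -30966/(33705 + sqrt(45497))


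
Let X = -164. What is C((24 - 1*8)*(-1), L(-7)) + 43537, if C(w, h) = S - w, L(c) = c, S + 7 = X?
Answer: 43382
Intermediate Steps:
S = -171 (S = -7 - 164 = -171)
C(w, h) = -171 - w
C((24 - 1*8)*(-1), L(-7)) + 43537 = (-171 - (24 - 1*8)*(-1)) + 43537 = (-171 - (24 - 8)*(-1)) + 43537 = (-171 - 16*(-1)) + 43537 = (-171 - 1*(-16)) + 43537 = (-171 + 16) + 43537 = -155 + 43537 = 43382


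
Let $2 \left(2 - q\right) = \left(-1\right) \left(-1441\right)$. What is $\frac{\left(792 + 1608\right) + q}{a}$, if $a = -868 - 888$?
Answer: $- \frac{3363}{3512} \approx -0.95757$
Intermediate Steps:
$q = - \frac{1437}{2}$ ($q = 2 - \frac{\left(-1\right) \left(-1441\right)}{2} = 2 - \frac{1441}{2} = - \frac{1437}{2} \approx -718.5$)
$a = -1756$ ($a = -868 - 888 = -1756$)
$\frac{\left(792 + 1608\right) + q}{a} = \frac{\left(792 + 1608\right) - \frac{1437}{2}}{-1756} = \left(2400 - \frac{1437}{2}\right) \left(- \frac{1}{1756}\right) = \frac{3363}{2} \left(- \frac{1}{1756}\right) = - \frac{3363}{3512}$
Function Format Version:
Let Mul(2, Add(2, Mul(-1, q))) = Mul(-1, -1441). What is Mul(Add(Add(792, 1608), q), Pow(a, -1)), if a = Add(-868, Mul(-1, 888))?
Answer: Rational(-3363, 3512) ≈ -0.95757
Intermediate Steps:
q = Rational(-1437, 2) (q = Add(2, Mul(Rational(-1, 2), Mul(-1, -1441))) = Add(2, Mul(Rational(-1, 2), 1441)) = Add(2, Rational(-1441, 2)) = Rational(-1437, 2) ≈ -718.50)
a = -1756 (a = Add(-868, -888) = -1756)
Mul(Add(Add(792, 1608), q), Pow(a, -1)) = Mul(Add(Add(792, 1608), Rational(-1437, 2)), Pow(-1756, -1)) = Mul(Add(2400, Rational(-1437, 2)), Rational(-1, 1756)) = Mul(Rational(3363, 2), Rational(-1, 1756)) = Rational(-3363, 3512)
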